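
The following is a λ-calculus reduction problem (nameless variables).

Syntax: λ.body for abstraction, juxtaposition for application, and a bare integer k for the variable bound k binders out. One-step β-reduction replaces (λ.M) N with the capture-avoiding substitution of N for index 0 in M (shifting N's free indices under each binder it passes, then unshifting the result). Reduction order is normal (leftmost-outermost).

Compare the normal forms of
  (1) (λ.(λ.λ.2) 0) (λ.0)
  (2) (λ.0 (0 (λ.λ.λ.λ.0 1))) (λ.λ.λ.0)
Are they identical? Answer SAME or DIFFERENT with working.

Answer: SAME — A ⇓ λ.λ.0, B ⇓ λ.λ.0

Reduction:
Term A:
  start: (λ.(λ.λ.2) 0) (λ.0)
  →1  (λ.λ.λ.0) (λ.0)
  →2  λ.λ.0

Term B:
  start: (λ.0 (0 (λ.λ.λ.λ.0 1))) (λ.λ.λ.0)
  →1  (λ.λ.λ.0) ((λ.λ.λ.0) (λ.λ.λ.λ.0 1))
  →2  λ.λ.0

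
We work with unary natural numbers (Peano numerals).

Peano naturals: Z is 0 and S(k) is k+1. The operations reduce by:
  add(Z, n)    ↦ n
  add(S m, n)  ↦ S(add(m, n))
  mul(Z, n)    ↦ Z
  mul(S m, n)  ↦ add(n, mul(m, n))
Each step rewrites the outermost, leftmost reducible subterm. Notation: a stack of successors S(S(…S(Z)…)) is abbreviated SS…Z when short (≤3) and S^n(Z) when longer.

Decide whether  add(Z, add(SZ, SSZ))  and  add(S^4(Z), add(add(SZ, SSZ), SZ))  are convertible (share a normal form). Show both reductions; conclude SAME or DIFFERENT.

Term A:
  start: add(Z, add(SZ, SSZ))
  step 1: add(SZ, SSZ)
  step 2: S(add(Z, SSZ))
  step 3: SSSZ

Term B:
  start: add(S^4(Z), add(add(SZ, SSZ), SZ))
  step 1: S(add(SSSZ, add(add(SZ, SSZ), SZ)))
  step 2: S(S(add(SSZ, add(add(SZ, SSZ), SZ))))
  step 3: S(S(S(add(SZ, add(add(SZ, SSZ), SZ)))))
  step 4: S(S(S(S(add(Z, add(add(SZ, SSZ), SZ))))))
  step 5: S(S(S(S(add(add(SZ, SSZ), SZ)))))
  step 6: S(S(S(S(add(S(add(Z, SSZ)), SZ)))))
  step 7: S(S(S(S(S(add(add(Z, SSZ), SZ))))))
  step 8: S(S(S(S(S(add(SSZ, SZ))))))
  step 9: S(S(S(S(S(S(add(SZ, SZ)))))))
  step 10: S(S(S(S(S(S(S(add(Z, SZ))))))))
  step 11: S^8(Z)

Answer: DIFFERENT — A ⇓ SSSZ, B ⇓ S^8(Z)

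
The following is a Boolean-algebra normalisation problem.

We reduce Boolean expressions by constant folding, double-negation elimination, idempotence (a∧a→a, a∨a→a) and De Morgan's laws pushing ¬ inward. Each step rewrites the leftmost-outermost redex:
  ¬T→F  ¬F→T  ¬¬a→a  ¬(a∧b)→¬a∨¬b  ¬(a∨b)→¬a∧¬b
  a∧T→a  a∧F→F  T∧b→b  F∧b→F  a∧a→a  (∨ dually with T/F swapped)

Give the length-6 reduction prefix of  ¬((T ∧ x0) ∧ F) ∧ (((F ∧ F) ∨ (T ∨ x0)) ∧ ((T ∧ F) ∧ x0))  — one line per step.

  start: ¬((T ∧ x0) ∧ F) ∧ (((F ∧ F) ∨ (T ∨ x0)) ∧ ((T ∧ F) ∧ x0))
  step 1: (¬(T ∧ x0) ∨ ¬F) ∧ (((F ∧ F) ∨ (T ∨ x0)) ∧ ((T ∧ F) ∧ x0))
  step 2: ((¬T ∨ ¬x0) ∨ ¬F) ∧ (((F ∧ F) ∨ (T ∨ x0)) ∧ ((T ∧ F) ∧ x0))
  step 3: ((F ∨ ¬x0) ∨ ¬F) ∧ (((F ∧ F) ∨ (T ∨ x0)) ∧ ((T ∧ F) ∧ x0))
  step 4: (¬x0 ∨ ¬F) ∧ (((F ∧ F) ∨ (T ∨ x0)) ∧ ((T ∧ F) ∧ x0))
  step 5: (¬x0 ∨ T) ∧ (((F ∧ F) ∨ (T ∨ x0)) ∧ ((T ∧ F) ∧ x0))
  step 6: T ∧ (((F ∧ F) ∨ (T ∨ x0)) ∧ ((T ∧ F) ∧ x0))

Answer: after 6 steps: T ∧ (((F ∧ F) ∨ (T ∨ x0)) ∧ ((T ∧ F) ∧ x0))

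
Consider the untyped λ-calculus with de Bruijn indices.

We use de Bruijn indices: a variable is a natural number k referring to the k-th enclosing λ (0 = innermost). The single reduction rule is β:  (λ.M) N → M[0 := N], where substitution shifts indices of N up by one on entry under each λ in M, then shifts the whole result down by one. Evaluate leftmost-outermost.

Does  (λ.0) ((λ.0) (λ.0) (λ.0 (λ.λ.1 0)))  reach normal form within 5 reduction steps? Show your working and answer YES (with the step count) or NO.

  start: (λ.0) ((λ.0) (λ.0) (λ.0 (λ.λ.1 0)))
  [1] (λ.0) (λ.0) (λ.0 (λ.λ.1 0))
  [2] (λ.0) (λ.0 (λ.λ.1 0))
  [3] λ.0 (λ.λ.1 0)

Answer: YES — reaches normal form λ.0 (λ.λ.1 0) in 3 ≤ 5 steps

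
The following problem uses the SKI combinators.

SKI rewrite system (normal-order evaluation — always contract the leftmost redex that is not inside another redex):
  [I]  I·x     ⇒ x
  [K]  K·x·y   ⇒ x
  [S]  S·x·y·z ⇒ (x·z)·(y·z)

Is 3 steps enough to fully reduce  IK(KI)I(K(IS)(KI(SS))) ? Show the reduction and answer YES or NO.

Answer: YES — reaches normal form I in 3 ≤ 3 steps

Working:
  start: IK(KI)I(K(IS)(KI(SS)))
  →1  K(KI)I(K(IS)(KI(SS)))
  →2  KI(K(IS)(KI(SS)))
  →3  I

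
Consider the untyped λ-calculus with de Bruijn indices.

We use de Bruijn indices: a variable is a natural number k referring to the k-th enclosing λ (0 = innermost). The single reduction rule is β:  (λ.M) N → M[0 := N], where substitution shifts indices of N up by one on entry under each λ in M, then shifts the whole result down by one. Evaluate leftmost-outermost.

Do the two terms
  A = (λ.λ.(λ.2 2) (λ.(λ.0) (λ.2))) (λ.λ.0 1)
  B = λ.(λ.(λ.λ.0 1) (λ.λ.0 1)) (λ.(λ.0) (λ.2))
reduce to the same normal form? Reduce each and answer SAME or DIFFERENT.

Answer: SAME — A ⇓ λ.λ.0 (λ.λ.0 1), B ⇓ λ.λ.0 (λ.λ.0 1)

Reduction:
Term A:
  start: (λ.λ.(λ.2 2) (λ.(λ.0) (λ.2))) (λ.λ.0 1)
  →1  λ.(λ.(λ.λ.0 1) (λ.λ.0 1)) (λ.(λ.0) (λ.2))
  →2  λ.(λ.λ.0 1) (λ.λ.0 1)
  →3  λ.λ.0 (λ.λ.0 1)

Term B:
  start: λ.(λ.(λ.λ.0 1) (λ.λ.0 1)) (λ.(λ.0) (λ.2))
  →1  λ.(λ.λ.0 1) (λ.λ.0 1)
  →2  λ.λ.0 (λ.λ.0 1)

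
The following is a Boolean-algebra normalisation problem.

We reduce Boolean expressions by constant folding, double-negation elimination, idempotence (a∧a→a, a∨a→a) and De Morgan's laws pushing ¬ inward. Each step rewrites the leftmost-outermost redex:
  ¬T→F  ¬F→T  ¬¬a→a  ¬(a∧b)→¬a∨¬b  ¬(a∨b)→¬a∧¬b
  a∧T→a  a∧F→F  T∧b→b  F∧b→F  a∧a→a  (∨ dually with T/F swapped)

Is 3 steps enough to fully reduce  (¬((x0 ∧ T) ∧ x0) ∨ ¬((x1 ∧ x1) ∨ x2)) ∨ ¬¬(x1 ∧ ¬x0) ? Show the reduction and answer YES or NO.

  start: (¬((x0 ∧ T) ∧ x0) ∨ ¬((x1 ∧ x1) ∨ x2)) ∨ ¬¬(x1 ∧ ¬x0)
  step 1: ((¬(x0 ∧ T) ∨ ¬x0) ∨ ¬((x1 ∧ x1) ∨ x2)) ∨ ¬¬(x1 ∧ ¬x0)
  step 2: (((¬x0 ∨ ¬T) ∨ ¬x0) ∨ ¬((x1 ∧ x1) ∨ x2)) ∨ ¬¬(x1 ∧ ¬x0)
  step 3: (((¬x0 ∨ F) ∨ ¬x0) ∨ ¬((x1 ∧ x1) ∨ x2)) ∨ ¬¬(x1 ∧ ¬x0)

Answer: NO — after 3 steps the term is (((¬x0 ∨ F) ∨ ¬x0) ∨ ¬((x1 ∧ x1) ∨ x2)) ∨ ¬¬(x1 ∧ ¬x0), not yet normal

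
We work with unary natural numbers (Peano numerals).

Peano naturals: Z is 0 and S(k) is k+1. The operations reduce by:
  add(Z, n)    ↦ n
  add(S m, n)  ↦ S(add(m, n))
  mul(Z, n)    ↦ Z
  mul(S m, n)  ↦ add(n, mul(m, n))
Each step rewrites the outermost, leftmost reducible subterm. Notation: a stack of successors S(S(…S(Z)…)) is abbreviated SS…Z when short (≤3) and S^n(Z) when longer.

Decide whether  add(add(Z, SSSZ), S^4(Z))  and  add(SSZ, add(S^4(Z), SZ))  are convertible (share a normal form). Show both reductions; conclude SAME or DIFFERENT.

Answer: SAME — A ⇓ S^7(Z), B ⇓ S^7(Z)

Derivation:
Term A:
  start: add(add(Z, SSSZ), S^4(Z))
  [1] add(SSSZ, S^4(Z))
  [2] S(add(SSZ, S^4(Z)))
  [3] S(S(add(SZ, S^4(Z))))
  [4] S(S(S(add(Z, S^4(Z)))))
  [5] S^7(Z)

Term B:
  start: add(SSZ, add(S^4(Z), SZ))
  [1] S(add(SZ, add(S^4(Z), SZ)))
  [2] S(S(add(Z, add(S^4(Z), SZ))))
  [3] S(S(add(S^4(Z), SZ)))
  [4] S(S(S(add(SSSZ, SZ))))
  [5] S(S(S(S(add(SSZ, SZ)))))
  [6] S(S(S(S(S(add(SZ, SZ))))))
  [7] S(S(S(S(S(S(add(Z, SZ)))))))
  [8] S^7(Z)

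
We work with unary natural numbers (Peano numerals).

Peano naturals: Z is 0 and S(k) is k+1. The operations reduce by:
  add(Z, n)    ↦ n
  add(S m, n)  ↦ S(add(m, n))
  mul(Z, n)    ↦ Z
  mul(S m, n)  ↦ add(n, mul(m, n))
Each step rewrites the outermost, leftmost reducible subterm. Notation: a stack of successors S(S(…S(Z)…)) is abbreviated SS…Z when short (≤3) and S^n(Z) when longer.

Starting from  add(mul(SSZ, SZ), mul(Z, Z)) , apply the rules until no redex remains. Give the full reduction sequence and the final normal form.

  start: add(mul(SSZ, SZ), mul(Z, Z))
  →1  add(add(SZ, mul(SZ, SZ)), mul(Z, Z))
  →2  add(S(add(Z, mul(SZ, SZ))), mul(Z, Z))
  →3  S(add(add(Z, mul(SZ, SZ)), mul(Z, Z)))
  →4  S(add(mul(SZ, SZ), mul(Z, Z)))
  →5  S(add(add(SZ, mul(Z, SZ)), mul(Z, Z)))
  →6  S(add(S(add(Z, mul(Z, SZ))), mul(Z, Z)))
  →7  S(S(add(add(Z, mul(Z, SZ)), mul(Z, Z))))
  →8  S(S(add(mul(Z, SZ), mul(Z, Z))))
  →9  S(S(add(Z, mul(Z, Z))))
  →10  S(S(mul(Z, Z)))
  →11  SSZ

Answer: normal form = SSZ  (in 11 steps)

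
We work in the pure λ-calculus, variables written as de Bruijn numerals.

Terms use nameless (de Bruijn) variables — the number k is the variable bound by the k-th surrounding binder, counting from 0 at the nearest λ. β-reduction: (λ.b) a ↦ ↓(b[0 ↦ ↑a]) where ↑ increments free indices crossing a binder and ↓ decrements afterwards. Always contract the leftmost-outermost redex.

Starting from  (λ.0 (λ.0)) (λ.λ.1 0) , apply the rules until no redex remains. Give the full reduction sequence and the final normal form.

  start: (λ.0 (λ.0)) (λ.λ.1 0)
  step 1: (λ.λ.1 0) (λ.0)
  step 2: λ.(λ.0) 0
  step 3: λ.0

Answer: normal form = λ.0  (in 3 steps)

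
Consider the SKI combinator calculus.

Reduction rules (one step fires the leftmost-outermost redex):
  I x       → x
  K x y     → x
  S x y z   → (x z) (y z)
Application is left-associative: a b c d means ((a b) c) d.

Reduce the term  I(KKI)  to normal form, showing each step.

  start: I(KKI)
  [1] KKI
  [2] K

Answer: normal form = K  (in 2 steps)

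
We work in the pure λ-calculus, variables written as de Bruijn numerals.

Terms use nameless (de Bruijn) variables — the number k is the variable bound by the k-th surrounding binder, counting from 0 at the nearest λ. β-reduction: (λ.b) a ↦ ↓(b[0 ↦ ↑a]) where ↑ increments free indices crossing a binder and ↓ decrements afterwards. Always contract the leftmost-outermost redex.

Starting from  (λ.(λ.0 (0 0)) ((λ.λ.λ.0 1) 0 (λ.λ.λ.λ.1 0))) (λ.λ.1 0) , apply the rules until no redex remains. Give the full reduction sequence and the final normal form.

Answer: normal form = λ.λ.1 0  (in 13 steps)

Reduction:
  start: (λ.(λ.0 (0 0)) ((λ.λ.λ.0 1) 0 (λ.λ.λ.λ.1 0))) (λ.λ.1 0)
  →1  (λ.0 (0 0)) ((λ.λ.λ.0 1) (λ.λ.1 0) (λ.λ.λ.λ.1 0))
  →2  (λ.λ.λ.0 1) (λ.λ.1 0) (λ.λ.λ.λ.1 0) ((λ.λ.λ.0 1) (λ.λ.1 0) (λ.λ.λ.λ.1 0) ((λ.λ.λ.0 1) (λ.λ.1 0) (λ.λ.λ.λ.1 0)))
  →3  (λ.λ.0 1) (λ.λ.λ.λ.1 0) ((λ.λ.λ.0 1) (λ.λ.1 0) (λ.λ.λ.λ.1 0) ((λ.λ.λ.0 1) (λ.λ.1 0) (λ.λ.λ.λ.1 0)))
  →4  (λ.0 (λ.λ.λ.λ.1 0)) ((λ.λ.λ.0 1) (λ.λ.1 0) (λ.λ.λ.λ.1 0) ((λ.λ.λ.0 1) (λ.λ.1 0) (λ.λ.λ.λ.1 0)))
  →5  (λ.λ.λ.0 1) (λ.λ.1 0) (λ.λ.λ.λ.1 0) ((λ.λ.λ.0 1) (λ.λ.1 0) (λ.λ.λ.λ.1 0)) (λ.λ.λ.λ.1 0)
  →6  (λ.λ.0 1) (λ.λ.λ.λ.1 0) ((λ.λ.λ.0 1) (λ.λ.1 0) (λ.λ.λ.λ.1 0)) (λ.λ.λ.λ.1 0)
  →7  (λ.0 (λ.λ.λ.λ.1 0)) ((λ.λ.λ.0 1) (λ.λ.1 0) (λ.λ.λ.λ.1 0)) (λ.λ.λ.λ.1 0)
  →8  (λ.λ.λ.0 1) (λ.λ.1 0) (λ.λ.λ.λ.1 0) (λ.λ.λ.λ.1 0) (λ.λ.λ.λ.1 0)
  →9  (λ.λ.0 1) (λ.λ.λ.λ.1 0) (λ.λ.λ.λ.1 0) (λ.λ.λ.λ.1 0)
  →10  (λ.0 (λ.λ.λ.λ.1 0)) (λ.λ.λ.λ.1 0) (λ.λ.λ.λ.1 0)
  →11  (λ.λ.λ.λ.1 0) (λ.λ.λ.λ.1 0) (λ.λ.λ.λ.1 0)
  →12  (λ.λ.λ.1 0) (λ.λ.λ.λ.1 0)
  →13  λ.λ.1 0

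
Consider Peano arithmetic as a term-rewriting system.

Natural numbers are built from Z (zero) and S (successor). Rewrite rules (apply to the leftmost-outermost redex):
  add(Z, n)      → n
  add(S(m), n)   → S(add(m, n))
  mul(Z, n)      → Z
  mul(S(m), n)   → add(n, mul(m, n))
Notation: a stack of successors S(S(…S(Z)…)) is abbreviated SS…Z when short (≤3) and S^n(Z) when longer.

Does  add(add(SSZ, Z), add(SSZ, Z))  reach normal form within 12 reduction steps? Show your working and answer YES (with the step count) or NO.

Answer: YES — reaches normal form S^4(Z) in 9 ≤ 12 steps

Working:
  start: add(add(SSZ, Z), add(SSZ, Z))
  [1] add(S(add(SZ, Z)), add(SSZ, Z))
  [2] S(add(add(SZ, Z), add(SSZ, Z)))
  [3] S(add(S(add(Z, Z)), add(SSZ, Z)))
  [4] S(S(add(add(Z, Z), add(SSZ, Z))))
  [5] S(S(add(Z, add(SSZ, Z))))
  [6] S(S(add(SSZ, Z)))
  [7] S(S(S(add(SZ, Z))))
  [8] S(S(S(S(add(Z, Z)))))
  [9] S^4(Z)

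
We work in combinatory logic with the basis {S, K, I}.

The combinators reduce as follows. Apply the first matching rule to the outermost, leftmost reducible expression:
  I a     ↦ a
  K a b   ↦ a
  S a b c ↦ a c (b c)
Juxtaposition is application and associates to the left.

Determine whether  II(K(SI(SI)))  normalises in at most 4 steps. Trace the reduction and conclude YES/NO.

Answer: YES — reaches normal form K(SI(SI)) in 2 ≤ 4 steps

Derivation:
  start: II(K(SI(SI)))
  step 1: I(K(SI(SI)))
  step 2: K(SI(SI))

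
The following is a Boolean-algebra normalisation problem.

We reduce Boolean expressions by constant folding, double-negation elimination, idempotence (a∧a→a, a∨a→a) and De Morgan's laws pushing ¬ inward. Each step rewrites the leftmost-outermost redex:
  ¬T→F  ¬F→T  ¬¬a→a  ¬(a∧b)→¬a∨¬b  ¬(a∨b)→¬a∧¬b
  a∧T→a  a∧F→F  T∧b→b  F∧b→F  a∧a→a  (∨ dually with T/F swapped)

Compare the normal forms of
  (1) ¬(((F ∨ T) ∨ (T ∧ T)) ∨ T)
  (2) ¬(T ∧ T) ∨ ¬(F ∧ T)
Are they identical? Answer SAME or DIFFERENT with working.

Term A:
  start: ¬(((F ∨ T) ∨ (T ∧ T)) ∨ T)
  [1] ¬((F ∨ T) ∨ (T ∧ T)) ∧ ¬T
  [2] (¬(F ∨ T) ∧ ¬(T ∧ T)) ∧ ¬T
  [3] ((¬F ∧ ¬T) ∧ ¬(T ∧ T)) ∧ ¬T
  [4] ((T ∧ ¬T) ∧ ¬(T ∧ T)) ∧ ¬T
  [5] (¬T ∧ ¬(T ∧ T)) ∧ ¬T
  [6] (F ∧ ¬(T ∧ T)) ∧ ¬T
  [7] F ∧ ¬T
  [8] F

Term B:
  start: ¬(T ∧ T) ∨ ¬(F ∧ T)
  [1] (¬T ∨ ¬T) ∨ ¬(F ∧ T)
  [2] ¬T ∨ ¬(F ∧ T)
  [3] F ∨ ¬(F ∧ T)
  [4] ¬(F ∧ T)
  [5] ¬F ∨ ¬T
  [6] T ∨ ¬T
  [7] T

Answer: DIFFERENT — A ⇓ F, B ⇓ T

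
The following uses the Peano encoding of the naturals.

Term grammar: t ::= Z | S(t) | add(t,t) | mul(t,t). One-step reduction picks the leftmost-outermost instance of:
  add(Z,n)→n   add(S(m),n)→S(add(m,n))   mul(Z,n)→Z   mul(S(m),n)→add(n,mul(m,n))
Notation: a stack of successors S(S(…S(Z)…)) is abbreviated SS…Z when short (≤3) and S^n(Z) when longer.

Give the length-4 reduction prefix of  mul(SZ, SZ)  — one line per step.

Answer: after 4 steps: SZ

Derivation:
  start: mul(SZ, SZ)
  →1  add(SZ, mul(Z, SZ))
  →2  S(add(Z, mul(Z, SZ)))
  →3  S(mul(Z, SZ))
  →4  SZ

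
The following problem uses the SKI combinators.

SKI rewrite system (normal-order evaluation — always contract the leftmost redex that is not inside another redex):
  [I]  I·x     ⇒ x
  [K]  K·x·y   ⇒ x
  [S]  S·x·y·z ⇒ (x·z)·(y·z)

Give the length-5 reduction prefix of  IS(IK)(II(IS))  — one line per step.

  start: IS(IK)(II(IS))
  →1  S(IK)(II(IS))
  →2  SK(II(IS))
  →3  SK(I(IS))
  →4  SK(IS)
  →5  SKS

Answer: after 5 steps: SKS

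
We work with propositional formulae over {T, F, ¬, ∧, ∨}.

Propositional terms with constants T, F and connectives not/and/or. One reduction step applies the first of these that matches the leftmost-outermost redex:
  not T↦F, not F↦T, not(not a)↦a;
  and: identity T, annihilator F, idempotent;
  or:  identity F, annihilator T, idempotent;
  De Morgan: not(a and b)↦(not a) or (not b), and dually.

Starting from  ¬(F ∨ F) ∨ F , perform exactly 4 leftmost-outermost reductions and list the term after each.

  start: ¬(F ∨ F) ∨ F
  [1] ¬(F ∨ F)
  [2] ¬F ∧ ¬F
  [3] ¬F
  [4] T

Answer: after 4 steps: T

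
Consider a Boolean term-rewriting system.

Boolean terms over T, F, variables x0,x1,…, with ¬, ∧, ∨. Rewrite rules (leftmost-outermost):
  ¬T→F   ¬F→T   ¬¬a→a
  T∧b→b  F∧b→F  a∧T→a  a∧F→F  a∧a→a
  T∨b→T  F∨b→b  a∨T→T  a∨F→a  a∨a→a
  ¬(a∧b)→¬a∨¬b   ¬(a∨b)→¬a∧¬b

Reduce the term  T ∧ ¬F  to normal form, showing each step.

  start: T ∧ ¬F
  step 1: ¬F
  step 2: T

Answer: normal form = T  (in 2 steps)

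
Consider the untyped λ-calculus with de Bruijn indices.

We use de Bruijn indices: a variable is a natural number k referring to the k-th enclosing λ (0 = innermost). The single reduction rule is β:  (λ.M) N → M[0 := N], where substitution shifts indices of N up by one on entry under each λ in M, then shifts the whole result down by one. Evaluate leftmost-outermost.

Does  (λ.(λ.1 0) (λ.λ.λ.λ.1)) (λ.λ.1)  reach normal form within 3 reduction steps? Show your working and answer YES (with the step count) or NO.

  start: (λ.(λ.1 0) (λ.λ.λ.λ.1)) (λ.λ.1)
  step 1: (λ.(λ.λ.1) 0) (λ.λ.λ.λ.1)
  step 2: (λ.λ.1) (λ.λ.λ.λ.1)
  step 3: λ.λ.λ.λ.λ.1

Answer: YES — reaches normal form λ.λ.λ.λ.λ.1 in 3 ≤ 3 steps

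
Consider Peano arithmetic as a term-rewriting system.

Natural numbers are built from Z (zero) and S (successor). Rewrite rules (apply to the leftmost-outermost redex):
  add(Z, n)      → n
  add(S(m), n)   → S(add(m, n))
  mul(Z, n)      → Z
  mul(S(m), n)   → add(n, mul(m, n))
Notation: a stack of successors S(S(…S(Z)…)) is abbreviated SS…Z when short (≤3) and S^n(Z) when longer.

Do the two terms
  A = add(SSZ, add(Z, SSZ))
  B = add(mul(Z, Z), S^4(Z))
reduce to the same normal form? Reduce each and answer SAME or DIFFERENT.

Term A:
  start: add(SSZ, add(Z, SSZ))
  →1  S(add(SZ, add(Z, SSZ)))
  →2  S(S(add(Z, add(Z, SSZ))))
  →3  S(S(add(Z, SSZ)))
  →4  S^4(Z)

Term B:
  start: add(mul(Z, Z), S^4(Z))
  →1  add(Z, S^4(Z))
  →2  S^4(Z)

Answer: SAME — A ⇓ S^4(Z), B ⇓ S^4(Z)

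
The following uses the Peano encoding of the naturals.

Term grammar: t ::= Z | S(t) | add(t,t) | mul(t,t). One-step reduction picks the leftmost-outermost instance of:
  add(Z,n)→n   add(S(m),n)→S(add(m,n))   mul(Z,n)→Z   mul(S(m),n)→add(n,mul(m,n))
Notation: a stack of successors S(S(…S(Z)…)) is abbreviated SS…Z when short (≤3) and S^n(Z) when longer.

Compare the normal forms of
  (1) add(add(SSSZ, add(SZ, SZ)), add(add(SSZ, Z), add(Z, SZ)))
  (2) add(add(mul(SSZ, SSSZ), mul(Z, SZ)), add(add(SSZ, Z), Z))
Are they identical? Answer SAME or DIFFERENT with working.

Term A:
  start: add(add(SSSZ, add(SZ, SZ)), add(add(SSZ, Z), add(Z, SZ)))
  step 1: add(S(add(SSZ, add(SZ, SZ))), add(add(SSZ, Z), add(Z, SZ)))
  step 2: S(add(add(SSZ, add(SZ, SZ)), add(add(SSZ, Z), add(Z, SZ))))
  step 3: S(add(S(add(SZ, add(SZ, SZ))), add(add(SSZ, Z), add(Z, SZ))))
  step 4: S(S(add(add(SZ, add(SZ, SZ)), add(add(SSZ, Z), add(Z, SZ)))))
  step 5: S(S(add(S(add(Z, add(SZ, SZ))), add(add(SSZ, Z), add(Z, SZ)))))
  step 6: S(S(S(add(add(Z, add(SZ, SZ)), add(add(SSZ, Z), add(Z, SZ))))))
  step 7: S(S(S(add(add(SZ, SZ), add(add(SSZ, Z), add(Z, SZ))))))
  step 8: S(S(S(add(S(add(Z, SZ)), add(add(SSZ, Z), add(Z, SZ))))))
  step 9: S(S(S(S(add(add(Z, SZ), add(add(SSZ, Z), add(Z, SZ)))))))
  step 10: S(S(S(S(add(SZ, add(add(SSZ, Z), add(Z, SZ)))))))
  step 11: S(S(S(S(S(add(Z, add(add(SSZ, Z), add(Z, SZ))))))))
  step 12: S(S(S(S(S(add(add(SSZ, Z), add(Z, SZ)))))))
  step 13: S(S(S(S(S(add(S(add(SZ, Z)), add(Z, SZ)))))))
  step 14: S(S(S(S(S(S(add(add(SZ, Z), add(Z, SZ))))))))
  step 15: S(S(S(S(S(S(add(S(add(Z, Z)), add(Z, SZ))))))))
  step 16: S(S(S(S(S(S(S(add(add(Z, Z), add(Z, SZ)))))))))
  step 17: S(S(S(S(S(S(S(add(Z, add(Z, SZ)))))))))
  step 18: S(S(S(S(S(S(S(add(Z, SZ))))))))
  step 19: S^8(Z)

Term B:
  start: add(add(mul(SSZ, SSSZ), mul(Z, SZ)), add(add(SSZ, Z), Z))
  step 1: add(add(add(SSSZ, mul(SZ, SSSZ)), mul(Z, SZ)), add(add(SSZ, Z), Z))
  step 2: add(add(S(add(SSZ, mul(SZ, SSSZ))), mul(Z, SZ)), add(add(SSZ, Z), Z))
  step 3: add(S(add(add(SSZ, mul(SZ, SSSZ)), mul(Z, SZ))), add(add(SSZ, Z), Z))
  step 4: S(add(add(add(SSZ, mul(SZ, SSSZ)), mul(Z, SZ)), add(add(SSZ, Z), Z)))
  step 5: S(add(add(S(add(SZ, mul(SZ, SSSZ))), mul(Z, SZ)), add(add(SSZ, Z), Z)))
  step 6: S(add(S(add(add(SZ, mul(SZ, SSSZ)), mul(Z, SZ))), add(add(SSZ, Z), Z)))
  step 7: S(S(add(add(add(SZ, mul(SZ, SSSZ)), mul(Z, SZ)), add(add(SSZ, Z), Z))))
  step 8: S(S(add(add(S(add(Z, mul(SZ, SSSZ))), mul(Z, SZ)), add(add(SSZ, Z), Z))))
  step 9: S(S(add(S(add(add(Z, mul(SZ, SSSZ)), mul(Z, SZ))), add(add(SSZ, Z), Z))))
  step 10: S(S(S(add(add(add(Z, mul(SZ, SSSZ)), mul(Z, SZ)), add(add(SSZ, Z), Z)))))
  step 11: S(S(S(add(add(mul(SZ, SSSZ), mul(Z, SZ)), add(add(SSZ, Z), Z)))))
  step 12: S(S(S(add(add(add(SSSZ, mul(Z, SSSZ)), mul(Z, SZ)), add(add(SSZ, Z), Z)))))
  step 13: S(S(S(add(add(S(add(SSZ, mul(Z, SSSZ))), mul(Z, SZ)), add(add(SSZ, Z), Z)))))
  step 14: S(S(S(add(S(add(add(SSZ, mul(Z, SSSZ)), mul(Z, SZ))), add(add(SSZ, Z), Z)))))
  step 15: S(S(S(S(add(add(add(SSZ, mul(Z, SSSZ)), mul(Z, SZ)), add(add(SSZ, Z), Z))))))
  step 16: S(S(S(S(add(add(S(add(SZ, mul(Z, SSSZ))), mul(Z, SZ)), add(add(SSZ, Z), Z))))))
  step 17: S(S(S(S(add(S(add(add(SZ, mul(Z, SSSZ)), mul(Z, SZ))), add(add(SSZ, Z), Z))))))
  step 18: S(S(S(S(S(add(add(add(SZ, mul(Z, SSSZ)), mul(Z, SZ)), add(add(SSZ, Z), Z)))))))
  step 19: S(S(S(S(S(add(add(S(add(Z, mul(Z, SSSZ))), mul(Z, SZ)), add(add(SSZ, Z), Z)))))))
  step 20: S(S(S(S(S(add(S(add(add(Z, mul(Z, SSSZ)), mul(Z, SZ))), add(add(SSZ, Z), Z)))))))
  step 21: S(S(S(S(S(S(add(add(add(Z, mul(Z, SSSZ)), mul(Z, SZ)), add(add(SSZ, Z), Z))))))))
  step 22: S(S(S(S(S(S(add(add(mul(Z, SSSZ), mul(Z, SZ)), add(add(SSZ, Z), Z))))))))
  step 23: S(S(S(S(S(S(add(add(Z, mul(Z, SZ)), add(add(SSZ, Z), Z))))))))
  step 24: S(S(S(S(S(S(add(mul(Z, SZ), add(add(SSZ, Z), Z))))))))
  step 25: S(S(S(S(S(S(add(Z, add(add(SSZ, Z), Z))))))))
  step 26: S(S(S(S(S(S(add(add(SSZ, Z), Z)))))))
  step 27: S(S(S(S(S(S(add(S(add(SZ, Z)), Z)))))))
  step 28: S(S(S(S(S(S(S(add(add(SZ, Z), Z))))))))
  step 29: S(S(S(S(S(S(S(add(S(add(Z, Z)), Z))))))))
  step 30: S(S(S(S(S(S(S(S(add(add(Z, Z), Z)))))))))
  step 31: S(S(S(S(S(S(S(S(add(Z, Z)))))))))
  step 32: S^8(Z)

Answer: SAME — A ⇓ S^8(Z), B ⇓ S^8(Z)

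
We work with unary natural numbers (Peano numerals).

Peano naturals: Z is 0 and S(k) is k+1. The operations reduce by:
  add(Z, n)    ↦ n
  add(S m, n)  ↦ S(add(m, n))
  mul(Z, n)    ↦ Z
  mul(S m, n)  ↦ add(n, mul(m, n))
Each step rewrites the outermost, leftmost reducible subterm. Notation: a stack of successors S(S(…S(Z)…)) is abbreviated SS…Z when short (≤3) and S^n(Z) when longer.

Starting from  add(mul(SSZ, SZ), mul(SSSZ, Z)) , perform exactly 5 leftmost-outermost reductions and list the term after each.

  start: add(mul(SSZ, SZ), mul(SSSZ, Z))
  →1  add(add(SZ, mul(SZ, SZ)), mul(SSSZ, Z))
  →2  add(S(add(Z, mul(SZ, SZ))), mul(SSSZ, Z))
  →3  S(add(add(Z, mul(SZ, SZ)), mul(SSSZ, Z)))
  →4  S(add(mul(SZ, SZ), mul(SSSZ, Z)))
  →5  S(add(add(SZ, mul(Z, SZ)), mul(SSSZ, Z)))

Answer: after 5 steps: S(add(add(SZ, mul(Z, SZ)), mul(SSSZ, Z)))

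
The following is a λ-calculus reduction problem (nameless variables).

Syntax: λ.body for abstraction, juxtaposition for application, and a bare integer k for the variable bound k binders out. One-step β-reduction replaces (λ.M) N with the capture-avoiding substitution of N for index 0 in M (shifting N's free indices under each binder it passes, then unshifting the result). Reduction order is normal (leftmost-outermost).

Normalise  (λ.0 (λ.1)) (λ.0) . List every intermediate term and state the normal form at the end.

  start: (λ.0 (λ.1)) (λ.0)
  [1] (λ.0) (λ.λ.0)
  [2] λ.λ.0

Answer: normal form = λ.λ.0  (in 2 steps)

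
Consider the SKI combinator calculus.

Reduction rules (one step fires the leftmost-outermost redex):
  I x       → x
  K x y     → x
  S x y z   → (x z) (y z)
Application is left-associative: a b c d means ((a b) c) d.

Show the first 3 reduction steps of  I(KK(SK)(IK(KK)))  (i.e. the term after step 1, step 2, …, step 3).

Answer: after 3 steps: K(K(KK))

Derivation:
  start: I(KK(SK)(IK(KK)))
  step 1: KK(SK)(IK(KK))
  step 2: K(IK(KK))
  step 3: K(K(KK))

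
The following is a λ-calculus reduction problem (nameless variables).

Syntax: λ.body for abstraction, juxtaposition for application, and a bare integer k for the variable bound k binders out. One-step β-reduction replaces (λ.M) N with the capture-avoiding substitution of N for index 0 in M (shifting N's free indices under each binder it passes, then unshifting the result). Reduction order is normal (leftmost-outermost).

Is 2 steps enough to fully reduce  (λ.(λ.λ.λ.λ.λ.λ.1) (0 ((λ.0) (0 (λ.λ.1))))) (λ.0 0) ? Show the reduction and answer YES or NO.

Answer: YES — reaches normal form λ.λ.λ.λ.λ.1 in 2 ≤ 2 steps

Derivation:
  start: (λ.(λ.λ.λ.λ.λ.λ.1) (0 ((λ.0) (0 (λ.λ.1))))) (λ.0 0)
  [1] (λ.λ.λ.λ.λ.λ.1) ((λ.0 0) ((λ.0) ((λ.0 0) (λ.λ.1))))
  [2] λ.λ.λ.λ.λ.1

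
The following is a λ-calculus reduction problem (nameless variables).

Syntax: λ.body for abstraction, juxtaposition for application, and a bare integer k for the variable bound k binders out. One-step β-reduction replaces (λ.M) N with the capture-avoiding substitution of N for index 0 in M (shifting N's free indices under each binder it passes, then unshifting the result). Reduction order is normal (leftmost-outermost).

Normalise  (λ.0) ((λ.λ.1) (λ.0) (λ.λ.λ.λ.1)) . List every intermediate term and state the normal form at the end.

Answer: normal form = λ.0  (in 3 steps)

Reduction:
  start: (λ.0) ((λ.λ.1) (λ.0) (λ.λ.λ.λ.1))
  step 1: (λ.λ.1) (λ.0) (λ.λ.λ.λ.1)
  step 2: (λ.λ.0) (λ.λ.λ.λ.1)
  step 3: λ.0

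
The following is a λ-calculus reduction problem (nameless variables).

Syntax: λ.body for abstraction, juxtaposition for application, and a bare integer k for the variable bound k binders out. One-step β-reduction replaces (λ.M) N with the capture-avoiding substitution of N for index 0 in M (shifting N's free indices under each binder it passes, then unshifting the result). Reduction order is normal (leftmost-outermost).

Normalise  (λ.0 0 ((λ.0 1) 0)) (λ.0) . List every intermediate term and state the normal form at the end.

  start: (λ.0 0 ((λ.0 1) 0)) (λ.0)
  [1] (λ.0) (λ.0) ((λ.0 (λ.0)) (λ.0))
  [2] (λ.0) ((λ.0 (λ.0)) (λ.0))
  [3] (λ.0 (λ.0)) (λ.0)
  [4] (λ.0) (λ.0)
  [5] λ.0

Answer: normal form = λ.0  (in 5 steps)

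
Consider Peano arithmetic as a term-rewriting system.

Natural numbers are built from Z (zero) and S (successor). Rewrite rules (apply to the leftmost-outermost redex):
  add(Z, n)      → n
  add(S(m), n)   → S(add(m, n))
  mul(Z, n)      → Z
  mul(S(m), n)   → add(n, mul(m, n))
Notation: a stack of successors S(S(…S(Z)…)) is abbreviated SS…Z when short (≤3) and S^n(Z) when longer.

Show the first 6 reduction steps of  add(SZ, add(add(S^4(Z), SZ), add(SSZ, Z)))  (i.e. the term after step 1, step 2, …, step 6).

Answer: after 6 steps: S(S(S(add(add(SSZ, SZ), add(SSZ, Z)))))

Derivation:
  start: add(SZ, add(add(S^4(Z), SZ), add(SSZ, Z)))
  [1] S(add(Z, add(add(S^4(Z), SZ), add(SSZ, Z))))
  [2] S(add(add(S^4(Z), SZ), add(SSZ, Z)))
  [3] S(add(S(add(SSSZ, SZ)), add(SSZ, Z)))
  [4] S(S(add(add(SSSZ, SZ), add(SSZ, Z))))
  [5] S(S(add(S(add(SSZ, SZ)), add(SSZ, Z))))
  [6] S(S(S(add(add(SSZ, SZ), add(SSZ, Z)))))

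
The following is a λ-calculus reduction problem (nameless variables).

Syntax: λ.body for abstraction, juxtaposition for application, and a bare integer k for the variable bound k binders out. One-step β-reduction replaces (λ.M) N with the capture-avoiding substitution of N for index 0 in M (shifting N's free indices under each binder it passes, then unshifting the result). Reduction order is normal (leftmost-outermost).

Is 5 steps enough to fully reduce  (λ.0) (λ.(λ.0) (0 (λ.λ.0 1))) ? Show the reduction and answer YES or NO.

Answer: YES — reaches normal form λ.0 (λ.λ.0 1) in 2 ≤ 5 steps

Derivation:
  start: (λ.0) (λ.(λ.0) (0 (λ.λ.0 1)))
  →1  λ.(λ.0) (0 (λ.λ.0 1))
  →2  λ.0 (λ.λ.0 1)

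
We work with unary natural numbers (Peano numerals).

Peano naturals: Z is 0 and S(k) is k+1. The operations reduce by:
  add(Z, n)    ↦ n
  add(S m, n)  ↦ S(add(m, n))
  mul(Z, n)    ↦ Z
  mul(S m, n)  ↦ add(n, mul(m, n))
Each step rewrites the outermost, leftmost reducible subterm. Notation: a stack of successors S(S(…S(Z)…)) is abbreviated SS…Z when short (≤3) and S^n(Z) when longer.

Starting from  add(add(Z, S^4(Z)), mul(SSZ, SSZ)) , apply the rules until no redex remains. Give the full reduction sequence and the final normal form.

Answer: normal form = S^8(Z)  (in 15 steps)

Working:
  start: add(add(Z, S^4(Z)), mul(SSZ, SSZ))
  step 1: add(S^4(Z), mul(SSZ, SSZ))
  step 2: S(add(SSSZ, mul(SSZ, SSZ)))
  step 3: S(S(add(SSZ, mul(SSZ, SSZ))))
  step 4: S(S(S(add(SZ, mul(SSZ, SSZ)))))
  step 5: S(S(S(S(add(Z, mul(SSZ, SSZ))))))
  step 6: S(S(S(S(mul(SSZ, SSZ)))))
  step 7: S(S(S(S(add(SSZ, mul(SZ, SSZ))))))
  step 8: S(S(S(S(S(add(SZ, mul(SZ, SSZ)))))))
  step 9: S(S(S(S(S(S(add(Z, mul(SZ, SSZ))))))))
  step 10: S(S(S(S(S(S(mul(SZ, SSZ)))))))
  step 11: S(S(S(S(S(S(add(SSZ, mul(Z, SSZ))))))))
  step 12: S(S(S(S(S(S(S(add(SZ, mul(Z, SSZ)))))))))
  step 13: S(S(S(S(S(S(S(S(add(Z, mul(Z, SSZ))))))))))
  step 14: S(S(S(S(S(S(S(S(mul(Z, SSZ)))))))))
  step 15: S^8(Z)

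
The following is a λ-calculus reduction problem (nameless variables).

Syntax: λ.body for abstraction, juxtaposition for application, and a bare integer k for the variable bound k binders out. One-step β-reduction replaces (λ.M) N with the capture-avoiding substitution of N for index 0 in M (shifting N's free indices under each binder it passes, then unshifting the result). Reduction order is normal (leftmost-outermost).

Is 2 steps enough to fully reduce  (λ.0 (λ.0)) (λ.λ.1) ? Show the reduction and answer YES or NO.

Answer: YES — reaches normal form λ.λ.0 in 2 ≤ 2 steps

Working:
  start: (λ.0 (λ.0)) (λ.λ.1)
  →1  (λ.λ.1) (λ.0)
  →2  λ.λ.0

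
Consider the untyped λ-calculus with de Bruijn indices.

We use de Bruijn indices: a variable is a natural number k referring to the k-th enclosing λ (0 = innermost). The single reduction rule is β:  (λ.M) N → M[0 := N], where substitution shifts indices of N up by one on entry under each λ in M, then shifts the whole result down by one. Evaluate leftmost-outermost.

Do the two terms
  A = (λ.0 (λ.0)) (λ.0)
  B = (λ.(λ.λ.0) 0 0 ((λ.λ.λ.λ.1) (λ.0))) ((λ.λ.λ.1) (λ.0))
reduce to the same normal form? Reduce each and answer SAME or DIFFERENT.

Term A:
  start: (λ.0 (λ.0)) (λ.0)
  →1  (λ.0) (λ.0)
  →2  λ.0

Term B:
  start: (λ.(λ.λ.0) 0 0 ((λ.λ.λ.λ.1) (λ.0))) ((λ.λ.λ.1) (λ.0))
  →1  (λ.λ.0) ((λ.λ.λ.1) (λ.0)) ((λ.λ.λ.1) (λ.0)) ((λ.λ.λ.λ.1) (λ.0))
  →2  (λ.0) ((λ.λ.λ.1) (λ.0)) ((λ.λ.λ.λ.1) (λ.0))
  →3  (λ.λ.λ.1) (λ.0) ((λ.λ.λ.λ.1) (λ.0))
  →4  (λ.λ.1) ((λ.λ.λ.λ.1) (λ.0))
  →5  λ.(λ.λ.λ.λ.1) (λ.0)
  →6  λ.λ.λ.λ.1

Answer: DIFFERENT — A ⇓ λ.0, B ⇓ λ.λ.λ.λ.1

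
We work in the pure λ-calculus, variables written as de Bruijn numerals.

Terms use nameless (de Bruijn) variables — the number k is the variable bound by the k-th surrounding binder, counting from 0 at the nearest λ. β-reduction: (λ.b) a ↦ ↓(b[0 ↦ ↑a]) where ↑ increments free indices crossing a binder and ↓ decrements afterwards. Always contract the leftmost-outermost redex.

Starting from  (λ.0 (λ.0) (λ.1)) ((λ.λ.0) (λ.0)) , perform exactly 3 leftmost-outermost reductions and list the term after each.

Answer: after 3 steps: (λ.0) (λ.(λ.λ.0) (λ.0))

Derivation:
  start: (λ.0 (λ.0) (λ.1)) ((λ.λ.0) (λ.0))
  step 1: (λ.λ.0) (λ.0) (λ.0) (λ.(λ.λ.0) (λ.0))
  step 2: (λ.0) (λ.0) (λ.(λ.λ.0) (λ.0))
  step 3: (λ.0) (λ.(λ.λ.0) (λ.0))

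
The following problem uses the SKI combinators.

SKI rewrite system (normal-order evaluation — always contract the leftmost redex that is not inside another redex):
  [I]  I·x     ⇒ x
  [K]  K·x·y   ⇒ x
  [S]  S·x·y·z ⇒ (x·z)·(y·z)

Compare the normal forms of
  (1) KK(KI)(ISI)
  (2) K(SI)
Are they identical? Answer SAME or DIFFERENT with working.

Term A:
  start: KK(KI)(ISI)
  step 1: K(ISI)
  step 2: K(SI)

Term B:
  start: K(SI)

Answer: SAME — A ⇓ K(SI), B ⇓ K(SI)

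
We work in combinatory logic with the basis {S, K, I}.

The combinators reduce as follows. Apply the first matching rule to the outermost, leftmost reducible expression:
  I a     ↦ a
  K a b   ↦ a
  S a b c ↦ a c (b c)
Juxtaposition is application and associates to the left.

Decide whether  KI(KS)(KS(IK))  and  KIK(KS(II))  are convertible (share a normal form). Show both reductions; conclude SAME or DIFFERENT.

Answer: SAME — A ⇓ S, B ⇓ S

Working:
Term A:
  start: KI(KS)(KS(IK))
  →1  I(KS(IK))
  →2  KS(IK)
  →3  S

Term B:
  start: KIK(KS(II))
  →1  I(KS(II))
  →2  KS(II)
  →3  S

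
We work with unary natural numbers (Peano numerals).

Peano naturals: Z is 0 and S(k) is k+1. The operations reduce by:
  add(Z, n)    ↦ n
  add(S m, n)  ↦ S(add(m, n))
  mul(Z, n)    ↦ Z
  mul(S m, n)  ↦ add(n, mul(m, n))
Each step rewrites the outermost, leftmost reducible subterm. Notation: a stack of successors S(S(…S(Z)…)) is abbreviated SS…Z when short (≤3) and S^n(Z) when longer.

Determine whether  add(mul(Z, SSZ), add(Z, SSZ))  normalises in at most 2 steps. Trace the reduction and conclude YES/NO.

Answer: NO — after 2 steps the term is add(Z, SSZ), not yet normal

Derivation:
  start: add(mul(Z, SSZ), add(Z, SSZ))
  [1] add(Z, add(Z, SSZ))
  [2] add(Z, SSZ)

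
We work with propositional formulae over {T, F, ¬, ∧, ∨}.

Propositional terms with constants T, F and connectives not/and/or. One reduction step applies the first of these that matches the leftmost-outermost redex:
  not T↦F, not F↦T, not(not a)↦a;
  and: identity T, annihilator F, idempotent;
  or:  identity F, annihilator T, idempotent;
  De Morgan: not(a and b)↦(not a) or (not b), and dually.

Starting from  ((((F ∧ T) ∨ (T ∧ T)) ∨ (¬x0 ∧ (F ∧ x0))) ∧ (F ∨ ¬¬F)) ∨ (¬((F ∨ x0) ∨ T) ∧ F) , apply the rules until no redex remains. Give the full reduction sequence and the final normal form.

Answer: normal form = F  (in 9 steps)

Derivation:
  start: ((((F ∧ T) ∨ (T ∧ T)) ∨ (¬x0 ∧ (F ∧ x0))) ∧ (F ∨ ¬¬F)) ∨ (¬((F ∨ x0) ∨ T) ∧ F)
  [1] (((F ∨ (T ∧ T)) ∨ (¬x0 ∧ (F ∧ x0))) ∧ (F ∨ ¬¬F)) ∨ (¬((F ∨ x0) ∨ T) ∧ F)
  [2] (((T ∧ T) ∨ (¬x0 ∧ (F ∧ x0))) ∧ (F ∨ ¬¬F)) ∨ (¬((F ∨ x0) ∨ T) ∧ F)
  [3] ((T ∨ (¬x0 ∧ (F ∧ x0))) ∧ (F ∨ ¬¬F)) ∨ (¬((F ∨ x0) ∨ T) ∧ F)
  [4] (T ∧ (F ∨ ¬¬F)) ∨ (¬((F ∨ x0) ∨ T) ∧ F)
  [5] (F ∨ ¬¬F) ∨ (¬((F ∨ x0) ∨ T) ∧ F)
  [6] ¬¬F ∨ (¬((F ∨ x0) ∨ T) ∧ F)
  [7] F ∨ (¬((F ∨ x0) ∨ T) ∧ F)
  [8] ¬((F ∨ x0) ∨ T) ∧ F
  [9] F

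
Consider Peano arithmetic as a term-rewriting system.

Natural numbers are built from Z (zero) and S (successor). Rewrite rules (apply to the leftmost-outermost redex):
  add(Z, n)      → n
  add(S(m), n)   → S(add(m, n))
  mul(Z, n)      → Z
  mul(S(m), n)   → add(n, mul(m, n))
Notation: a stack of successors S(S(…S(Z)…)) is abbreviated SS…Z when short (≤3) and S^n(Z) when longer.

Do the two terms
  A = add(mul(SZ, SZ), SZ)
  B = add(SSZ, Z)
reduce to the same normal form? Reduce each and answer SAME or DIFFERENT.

Term A:
  start: add(mul(SZ, SZ), SZ)
  [1] add(add(SZ, mul(Z, SZ)), SZ)
  [2] add(S(add(Z, mul(Z, SZ))), SZ)
  [3] S(add(add(Z, mul(Z, SZ)), SZ))
  [4] S(add(mul(Z, SZ), SZ))
  [5] S(add(Z, SZ))
  [6] SSZ

Term B:
  start: add(SSZ, Z)
  [1] S(add(SZ, Z))
  [2] S(S(add(Z, Z)))
  [3] SSZ

Answer: SAME — A ⇓ SSZ, B ⇓ SSZ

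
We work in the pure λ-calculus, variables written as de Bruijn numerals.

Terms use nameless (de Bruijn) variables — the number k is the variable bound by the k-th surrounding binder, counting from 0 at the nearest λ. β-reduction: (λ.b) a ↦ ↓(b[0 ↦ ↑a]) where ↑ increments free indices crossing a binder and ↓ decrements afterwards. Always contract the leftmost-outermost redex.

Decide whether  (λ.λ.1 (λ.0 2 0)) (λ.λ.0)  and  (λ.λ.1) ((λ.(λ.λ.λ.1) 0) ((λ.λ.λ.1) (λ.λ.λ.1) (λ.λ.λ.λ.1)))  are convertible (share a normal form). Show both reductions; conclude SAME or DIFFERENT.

Term A:
  start: (λ.λ.1 (λ.0 2 0)) (λ.λ.0)
  step 1: λ.(λ.λ.0) (λ.0 (λ.λ.0) 0)
  step 2: λ.λ.0

Term B:
  start: (λ.λ.1) ((λ.(λ.λ.λ.1) 0) ((λ.λ.λ.1) (λ.λ.λ.1) (λ.λ.λ.λ.1)))
  step 1: λ.(λ.(λ.λ.λ.1) 0) ((λ.λ.λ.1) (λ.λ.λ.1) (λ.λ.λ.λ.1))
  step 2: λ.(λ.λ.λ.1) ((λ.λ.λ.1) (λ.λ.λ.1) (λ.λ.λ.λ.1))
  step 3: λ.λ.λ.1

Answer: DIFFERENT — A ⇓ λ.λ.0, B ⇓ λ.λ.λ.1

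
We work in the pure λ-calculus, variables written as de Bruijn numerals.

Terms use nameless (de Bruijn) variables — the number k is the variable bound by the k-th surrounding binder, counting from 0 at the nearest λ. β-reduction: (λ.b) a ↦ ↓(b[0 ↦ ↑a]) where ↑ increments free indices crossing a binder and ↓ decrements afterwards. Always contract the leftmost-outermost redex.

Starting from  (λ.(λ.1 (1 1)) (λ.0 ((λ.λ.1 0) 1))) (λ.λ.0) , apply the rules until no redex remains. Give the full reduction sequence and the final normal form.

  start: (λ.(λ.1 (1 1)) (λ.0 ((λ.λ.1 0) 1))) (λ.λ.0)
  [1] (λ.(λ.λ.0) ((λ.λ.0) (λ.λ.0))) (λ.0 ((λ.λ.1 0) (λ.λ.0)))
  [2] (λ.λ.0) ((λ.λ.0) (λ.λ.0))
  [3] λ.0

Answer: normal form = λ.0  (in 3 steps)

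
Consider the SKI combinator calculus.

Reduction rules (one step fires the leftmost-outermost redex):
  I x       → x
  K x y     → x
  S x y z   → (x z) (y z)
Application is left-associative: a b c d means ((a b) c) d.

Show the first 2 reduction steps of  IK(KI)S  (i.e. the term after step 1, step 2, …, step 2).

Answer: after 2 steps: KI

Reduction:
  start: IK(KI)S
  step 1: K(KI)S
  step 2: KI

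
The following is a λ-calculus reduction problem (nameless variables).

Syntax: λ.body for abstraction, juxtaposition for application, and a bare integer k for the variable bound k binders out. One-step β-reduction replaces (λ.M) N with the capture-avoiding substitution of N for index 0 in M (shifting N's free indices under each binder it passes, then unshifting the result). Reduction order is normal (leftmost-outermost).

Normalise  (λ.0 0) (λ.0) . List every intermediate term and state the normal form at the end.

Answer: normal form = λ.0  (in 2 steps)

Working:
  start: (λ.0 0) (λ.0)
  [1] (λ.0) (λ.0)
  [2] λ.0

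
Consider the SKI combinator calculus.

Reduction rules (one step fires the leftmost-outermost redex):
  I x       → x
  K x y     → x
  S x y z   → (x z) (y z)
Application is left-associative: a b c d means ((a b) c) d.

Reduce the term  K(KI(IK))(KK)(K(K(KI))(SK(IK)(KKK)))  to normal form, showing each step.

Answer: normal form = K(KI)  (in 4 steps)

Derivation:
  start: K(KI(IK))(KK)(K(K(KI))(SK(IK)(KKK)))
  →1  KI(IK)(K(K(KI))(SK(IK)(KKK)))
  →2  I(K(K(KI))(SK(IK)(KKK)))
  →3  K(K(KI))(SK(IK)(KKK))
  →4  K(KI)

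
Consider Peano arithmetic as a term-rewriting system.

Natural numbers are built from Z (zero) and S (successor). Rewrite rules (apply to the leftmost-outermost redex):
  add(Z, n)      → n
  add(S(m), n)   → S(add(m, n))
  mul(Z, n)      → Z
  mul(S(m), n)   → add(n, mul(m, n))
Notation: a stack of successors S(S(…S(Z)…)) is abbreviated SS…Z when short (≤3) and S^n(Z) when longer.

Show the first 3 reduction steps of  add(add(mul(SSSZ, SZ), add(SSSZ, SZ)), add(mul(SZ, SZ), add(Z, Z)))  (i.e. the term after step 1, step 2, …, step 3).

  start: add(add(mul(SSSZ, SZ), add(SSSZ, SZ)), add(mul(SZ, SZ), add(Z, Z)))
  step 1: add(add(add(SZ, mul(SSZ, SZ)), add(SSSZ, SZ)), add(mul(SZ, SZ), add(Z, Z)))
  step 2: add(add(S(add(Z, mul(SSZ, SZ))), add(SSSZ, SZ)), add(mul(SZ, SZ), add(Z, Z)))
  step 3: add(S(add(add(Z, mul(SSZ, SZ)), add(SSSZ, SZ))), add(mul(SZ, SZ), add(Z, Z)))

Answer: after 3 steps: add(S(add(add(Z, mul(SSZ, SZ)), add(SSSZ, SZ))), add(mul(SZ, SZ), add(Z, Z)))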